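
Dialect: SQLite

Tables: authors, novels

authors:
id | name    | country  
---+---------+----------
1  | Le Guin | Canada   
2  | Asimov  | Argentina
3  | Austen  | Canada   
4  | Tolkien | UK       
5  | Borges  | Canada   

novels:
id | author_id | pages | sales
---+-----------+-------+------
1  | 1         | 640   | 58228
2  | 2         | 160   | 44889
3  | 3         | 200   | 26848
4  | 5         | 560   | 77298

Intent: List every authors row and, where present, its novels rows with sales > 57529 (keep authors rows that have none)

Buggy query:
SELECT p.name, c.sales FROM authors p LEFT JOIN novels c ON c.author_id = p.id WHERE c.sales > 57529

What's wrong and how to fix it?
Bug: Filtering c.sales in WHERE discards the NULL rows produced by LEFT JOIN, turning it into an inner join

Fix: Put 'c.sales > 57529' in the JOIN's ON clause instead of WHERE

Corrected query:
SELECT p.name, c.sales FROM authors p LEFT JOIN novels c ON c.author_id = p.id AND c.sales > 57529

Result:
name    | sales
--------+------
Le Guin | 58228
Asimov  | NULL 
Austen  | NULL 
Tolkien | NULL 
Borges  | 77298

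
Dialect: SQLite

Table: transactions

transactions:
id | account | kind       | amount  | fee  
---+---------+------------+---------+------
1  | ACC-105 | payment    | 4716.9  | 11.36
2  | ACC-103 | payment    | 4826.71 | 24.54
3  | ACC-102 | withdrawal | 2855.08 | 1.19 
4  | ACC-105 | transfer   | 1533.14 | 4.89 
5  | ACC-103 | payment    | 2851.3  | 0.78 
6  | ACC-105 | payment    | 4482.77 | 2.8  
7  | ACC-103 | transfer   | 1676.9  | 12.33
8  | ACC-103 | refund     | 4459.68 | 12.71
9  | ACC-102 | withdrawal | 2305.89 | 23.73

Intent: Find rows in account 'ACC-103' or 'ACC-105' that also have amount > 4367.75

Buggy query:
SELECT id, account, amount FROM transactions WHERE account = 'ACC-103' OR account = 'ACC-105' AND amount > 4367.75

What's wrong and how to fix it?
Bug: AND binds tighter than OR, so this parses as account = 'ACC-103' OR (account = 'ACC-105' AND amount > 4367.75)

Fix: Group the OR with parentheses (or use IN), then AND the threshold

Corrected query:
SELECT id, account, amount FROM transactions WHERE (account = 'ACC-103' OR account = 'ACC-105') AND amount > 4367.75

Result:
id | account | amount 
---+---------+--------
1  | ACC-105 | 4716.9 
2  | ACC-103 | 4826.71
6  | ACC-105 | 4482.77
8  | ACC-103 | 4459.68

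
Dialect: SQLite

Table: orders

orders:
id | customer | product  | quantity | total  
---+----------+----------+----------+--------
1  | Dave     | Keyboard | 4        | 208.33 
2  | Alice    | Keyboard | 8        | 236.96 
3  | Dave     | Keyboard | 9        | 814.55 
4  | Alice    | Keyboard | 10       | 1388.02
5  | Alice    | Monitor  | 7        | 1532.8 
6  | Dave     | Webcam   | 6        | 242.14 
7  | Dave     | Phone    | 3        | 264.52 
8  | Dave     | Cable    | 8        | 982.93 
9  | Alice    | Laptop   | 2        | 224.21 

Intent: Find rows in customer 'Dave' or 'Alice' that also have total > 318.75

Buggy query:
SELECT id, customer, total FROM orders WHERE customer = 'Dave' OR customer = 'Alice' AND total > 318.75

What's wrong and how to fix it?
Bug: AND binds tighter than OR, so this parses as customer = 'Dave' OR (customer = 'Alice' AND total > 318.75)

Fix: Group the OR with parentheses (or use IN), then AND the threshold

Corrected query:
SELECT id, customer, total FROM orders WHERE (customer = 'Dave' OR customer = 'Alice') AND total > 318.75

Result:
id | customer | total  
---+----------+--------
3  | Dave     | 814.55 
4  | Alice    | 1388.02
5  | Alice    | 1532.8 
8  | Dave     | 982.93 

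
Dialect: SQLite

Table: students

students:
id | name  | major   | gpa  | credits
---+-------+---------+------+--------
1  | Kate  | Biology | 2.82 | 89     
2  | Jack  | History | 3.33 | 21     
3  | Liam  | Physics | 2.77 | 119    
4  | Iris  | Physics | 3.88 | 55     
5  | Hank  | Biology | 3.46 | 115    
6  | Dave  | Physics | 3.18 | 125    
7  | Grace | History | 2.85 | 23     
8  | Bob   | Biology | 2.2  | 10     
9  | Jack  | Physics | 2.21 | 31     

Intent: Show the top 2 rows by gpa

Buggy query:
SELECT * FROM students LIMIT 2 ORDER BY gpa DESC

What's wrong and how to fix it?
Bug: ORDER BY cannot follow LIMIT; LIMIT is the final clause

Fix: Swap the clauses: ORDER BY first, then LIMIT

Corrected query:
SELECT * FROM students ORDER BY gpa DESC LIMIT 2

Result:
id | name | major   | gpa  | credits
---+------+---------+------+--------
4  | Iris | Physics | 3.88 | 55     
5  | Hank | Biology | 3.46 | 115    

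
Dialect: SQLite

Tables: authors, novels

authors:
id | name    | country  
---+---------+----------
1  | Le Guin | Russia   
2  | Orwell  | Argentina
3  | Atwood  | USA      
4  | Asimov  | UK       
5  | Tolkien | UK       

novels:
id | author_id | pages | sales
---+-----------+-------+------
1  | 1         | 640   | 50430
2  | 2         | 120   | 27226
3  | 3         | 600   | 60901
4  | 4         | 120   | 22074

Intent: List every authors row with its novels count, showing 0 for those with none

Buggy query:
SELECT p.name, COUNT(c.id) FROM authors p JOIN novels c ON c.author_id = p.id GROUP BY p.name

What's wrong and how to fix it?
Bug: INNER JOIN drops authors rows that have no matching novels rows

Fix: Switch to LEFT JOIN to retain unmatched parent rows

Corrected query:
SELECT p.name, COUNT(c.id) FROM authors p LEFT JOIN novels c ON c.author_id = p.id GROUP BY p.name

Result:
name    | COUNT(c.id)
--------+------------
Asimov  | 1          
Atwood  | 1          
Le Guin | 1          
Orwell  | 1          
Tolkien | 0          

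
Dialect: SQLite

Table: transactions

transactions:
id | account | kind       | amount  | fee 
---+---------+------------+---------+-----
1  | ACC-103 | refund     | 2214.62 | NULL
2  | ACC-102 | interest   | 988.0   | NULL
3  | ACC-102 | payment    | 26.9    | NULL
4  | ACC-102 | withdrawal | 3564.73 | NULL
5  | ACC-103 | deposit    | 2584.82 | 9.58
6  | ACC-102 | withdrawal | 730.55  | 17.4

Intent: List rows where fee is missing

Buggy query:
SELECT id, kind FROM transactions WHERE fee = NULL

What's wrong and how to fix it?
Bug: Comparing to NULL with '=' never matches; NULL = NULL is unknown, not true

Fix: Use IS NULL to test for NULL

Corrected query:
SELECT id, kind FROM transactions WHERE fee IS NULL

Result:
id | kind      
---+-----------
1  | refund    
2  | interest  
3  | payment   
4  | withdrawal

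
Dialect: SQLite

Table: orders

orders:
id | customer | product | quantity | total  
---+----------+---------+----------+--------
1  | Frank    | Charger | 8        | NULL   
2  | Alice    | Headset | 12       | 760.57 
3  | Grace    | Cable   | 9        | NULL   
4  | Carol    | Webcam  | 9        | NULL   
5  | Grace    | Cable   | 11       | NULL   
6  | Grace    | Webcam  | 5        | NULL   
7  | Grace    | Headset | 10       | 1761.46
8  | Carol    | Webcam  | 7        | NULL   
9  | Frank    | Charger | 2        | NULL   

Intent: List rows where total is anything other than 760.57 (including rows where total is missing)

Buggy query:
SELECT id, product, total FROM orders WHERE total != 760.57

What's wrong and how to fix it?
Bug: Inequality against NULL is unknown, not true; rows with NULL are dropped

Fix: Add an explicit OR total IS NULL to include the missing-value rows

Corrected query:
SELECT id, product, total FROM orders WHERE total != 760.57 OR total IS NULL

Result:
id | product | total  
---+---------+--------
1  | Charger | NULL   
3  | Cable   | NULL   
4  | Webcam  | NULL   
5  | Cable   | NULL   
6  | Webcam  | NULL   
7  | Headset | 1761.46
8  | Webcam  | NULL   
9  | Charger | NULL   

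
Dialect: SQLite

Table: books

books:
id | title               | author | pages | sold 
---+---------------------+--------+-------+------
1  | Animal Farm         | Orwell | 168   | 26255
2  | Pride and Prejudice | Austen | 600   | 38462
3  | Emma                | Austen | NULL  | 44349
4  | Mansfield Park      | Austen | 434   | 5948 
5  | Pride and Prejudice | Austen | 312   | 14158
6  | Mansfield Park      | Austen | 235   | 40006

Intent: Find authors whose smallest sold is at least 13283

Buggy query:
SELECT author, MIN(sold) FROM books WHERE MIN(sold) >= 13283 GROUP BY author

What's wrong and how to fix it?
Bug: Aggregates like MIN are computed per group after WHERE runs

Fix: Use HAVING for the per-group MIN condition

Corrected query:
SELECT author, MIN(sold) FROM books GROUP BY author HAVING MIN(sold) >= 13283

Result:
author | MIN(sold)
-------+----------
Orwell | 26255    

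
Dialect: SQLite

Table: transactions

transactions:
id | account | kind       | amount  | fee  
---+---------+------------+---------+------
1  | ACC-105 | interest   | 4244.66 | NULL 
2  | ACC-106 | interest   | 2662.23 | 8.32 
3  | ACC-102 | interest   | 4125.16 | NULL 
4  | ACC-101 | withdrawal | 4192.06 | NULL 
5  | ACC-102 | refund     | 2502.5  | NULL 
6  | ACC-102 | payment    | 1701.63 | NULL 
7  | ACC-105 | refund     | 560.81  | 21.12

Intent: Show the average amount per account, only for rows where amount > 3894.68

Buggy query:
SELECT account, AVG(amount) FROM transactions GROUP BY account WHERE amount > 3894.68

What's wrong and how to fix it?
Bug: Row-level WHERE must come before GROUP BY in the clause order

Fix: Move the WHERE clause before GROUP BY

Corrected query:
SELECT account, AVG(amount) FROM transactions WHERE amount > 3894.68 GROUP BY account

Result:
account | AVG(amount)
--------+------------
ACC-101 | 4192.06    
ACC-102 | 4125.16    
ACC-105 | 4244.66    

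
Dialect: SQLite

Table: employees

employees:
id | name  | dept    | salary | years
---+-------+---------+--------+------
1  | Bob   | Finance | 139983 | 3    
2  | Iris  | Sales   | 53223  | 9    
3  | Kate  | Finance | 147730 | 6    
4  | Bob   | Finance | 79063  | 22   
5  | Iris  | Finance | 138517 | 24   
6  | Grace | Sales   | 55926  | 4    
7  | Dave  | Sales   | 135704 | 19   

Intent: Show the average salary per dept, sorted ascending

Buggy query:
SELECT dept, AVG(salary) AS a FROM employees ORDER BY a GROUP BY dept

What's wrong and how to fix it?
Bug: ORDER BY appears before GROUP BY; SQL clause order requires GROUP BY first

Fix: Move ORDER BY to the end, after GROUP BY

Corrected query:
SELECT dept, AVG(salary) AS a FROM employees GROUP BY dept ORDER BY a

Result:
dept    | a           
--------+-------------
Sales   | 81617.666667
Finance | 126323.25   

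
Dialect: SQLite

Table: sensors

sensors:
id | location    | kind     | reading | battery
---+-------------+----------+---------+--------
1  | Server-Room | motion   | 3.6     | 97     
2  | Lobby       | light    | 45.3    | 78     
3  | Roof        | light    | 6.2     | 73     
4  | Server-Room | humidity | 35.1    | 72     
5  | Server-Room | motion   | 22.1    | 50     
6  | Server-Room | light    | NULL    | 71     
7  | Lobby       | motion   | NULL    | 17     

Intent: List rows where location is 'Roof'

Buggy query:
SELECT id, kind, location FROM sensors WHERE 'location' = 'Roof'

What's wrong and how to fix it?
Bug: Single quotes denote string literals in SQL; the column name is being compared as a constant string

Fix: Reference the column as location without single quotes

Corrected query:
SELECT id, kind, location FROM sensors WHERE location = 'Roof'

Result:
id | kind  | location
---+-------+---------
3  | light | Roof    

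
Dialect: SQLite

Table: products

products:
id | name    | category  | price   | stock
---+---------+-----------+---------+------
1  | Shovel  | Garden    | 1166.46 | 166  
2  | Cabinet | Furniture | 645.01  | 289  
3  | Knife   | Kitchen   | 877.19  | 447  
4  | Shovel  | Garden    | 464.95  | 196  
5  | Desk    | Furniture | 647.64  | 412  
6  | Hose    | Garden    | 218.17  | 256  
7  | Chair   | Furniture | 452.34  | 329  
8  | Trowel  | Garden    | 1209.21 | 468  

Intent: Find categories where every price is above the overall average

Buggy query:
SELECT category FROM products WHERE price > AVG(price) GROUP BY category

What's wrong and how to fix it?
Bug: WHERE evaluates per row before aggregation, so AVG() is unavailable

Fix: Use a subquery for AVG and a HAVING MIN(...) filter so the condition holds for every row in the group

Corrected query:
SELECT category FROM products GROUP BY category HAVING MIN(price) > (SELECT AVG(price) FROM products)

Result:
category
--------
Kitchen 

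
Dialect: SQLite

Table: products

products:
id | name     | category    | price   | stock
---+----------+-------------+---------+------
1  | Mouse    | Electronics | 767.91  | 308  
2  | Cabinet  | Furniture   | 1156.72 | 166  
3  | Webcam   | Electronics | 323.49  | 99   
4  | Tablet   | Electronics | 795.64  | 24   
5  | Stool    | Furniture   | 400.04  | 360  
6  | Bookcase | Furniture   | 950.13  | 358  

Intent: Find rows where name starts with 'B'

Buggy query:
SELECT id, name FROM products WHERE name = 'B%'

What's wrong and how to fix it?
Bug: Wildcards only work with LIKE; '=' treats '%' as a literal character

Fix: Use LIKE for wildcard pattern matching

Corrected query:
SELECT id, name FROM products WHERE name LIKE 'B%'

Result:
id | name    
---+---------
6  | Bookcase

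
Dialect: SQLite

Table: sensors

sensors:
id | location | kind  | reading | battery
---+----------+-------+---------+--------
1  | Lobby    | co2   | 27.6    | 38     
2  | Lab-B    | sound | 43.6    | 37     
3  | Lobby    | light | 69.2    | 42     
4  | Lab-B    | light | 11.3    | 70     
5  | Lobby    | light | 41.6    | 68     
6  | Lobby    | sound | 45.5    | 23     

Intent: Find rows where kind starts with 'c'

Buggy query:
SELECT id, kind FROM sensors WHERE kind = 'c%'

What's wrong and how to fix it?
Bug: '=' compares the literal string including the % character; pattern matching needs LIKE

Fix: Use LIKE for wildcard pattern matching

Corrected query:
SELECT id, kind FROM sensors WHERE kind LIKE 'c%'

Result:
id | kind
---+-----
1  | co2 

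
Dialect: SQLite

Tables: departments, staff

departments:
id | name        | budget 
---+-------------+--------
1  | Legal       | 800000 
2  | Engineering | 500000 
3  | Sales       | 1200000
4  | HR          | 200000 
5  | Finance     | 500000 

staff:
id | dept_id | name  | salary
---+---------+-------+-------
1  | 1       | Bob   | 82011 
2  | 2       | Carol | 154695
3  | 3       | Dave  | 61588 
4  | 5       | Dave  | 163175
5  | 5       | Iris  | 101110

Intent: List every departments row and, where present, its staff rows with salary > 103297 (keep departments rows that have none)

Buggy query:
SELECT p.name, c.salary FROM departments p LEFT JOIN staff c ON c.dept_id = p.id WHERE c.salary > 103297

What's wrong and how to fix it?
Bug: Filtering c.salary in WHERE discards the NULL rows produced by LEFT JOIN, turning it into an inner join

Fix: Put 'c.salary > 103297' in the JOIN's ON clause instead of WHERE

Corrected query:
SELECT p.name, c.salary FROM departments p LEFT JOIN staff c ON c.dept_id = p.id AND c.salary > 103297

Result:
name        | salary
------------+-------
Legal       | NULL  
Engineering | 154695
Sales       | NULL  
HR          | NULL  
Finance     | 163175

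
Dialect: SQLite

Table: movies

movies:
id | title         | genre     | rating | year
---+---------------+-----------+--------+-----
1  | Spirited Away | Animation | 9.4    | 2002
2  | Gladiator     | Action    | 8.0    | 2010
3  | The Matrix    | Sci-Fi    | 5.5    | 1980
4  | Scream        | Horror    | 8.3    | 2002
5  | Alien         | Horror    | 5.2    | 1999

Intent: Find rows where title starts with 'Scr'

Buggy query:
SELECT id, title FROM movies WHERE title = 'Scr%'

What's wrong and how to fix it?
Bug: Wildcards only work with LIKE; '=' treats '%' as a literal character

Fix: Use LIKE for wildcard pattern matching

Corrected query:
SELECT id, title FROM movies WHERE title LIKE 'Scr%'

Result:
id | title 
---+-------
4  | Scream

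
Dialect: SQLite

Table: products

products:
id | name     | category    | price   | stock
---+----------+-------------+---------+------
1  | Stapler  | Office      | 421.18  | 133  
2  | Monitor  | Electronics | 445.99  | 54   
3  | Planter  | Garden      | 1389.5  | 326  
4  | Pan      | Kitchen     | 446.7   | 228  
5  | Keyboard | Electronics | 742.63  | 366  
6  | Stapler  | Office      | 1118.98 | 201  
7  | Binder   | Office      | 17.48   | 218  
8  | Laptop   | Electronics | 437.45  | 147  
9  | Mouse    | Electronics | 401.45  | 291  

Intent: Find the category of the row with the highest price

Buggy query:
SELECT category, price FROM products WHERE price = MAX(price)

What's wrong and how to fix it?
Bug: MAX(price) is an aggregate and cannot be used directly in WHERE

Fix: Use a subquery: WHERE price = (SELECT MAX(price) FROM products)

Corrected query:
SELECT category, price FROM products WHERE price = (SELECT MAX(price) FROM products)

Result:
category | price 
---------+-------
Garden   | 1389.5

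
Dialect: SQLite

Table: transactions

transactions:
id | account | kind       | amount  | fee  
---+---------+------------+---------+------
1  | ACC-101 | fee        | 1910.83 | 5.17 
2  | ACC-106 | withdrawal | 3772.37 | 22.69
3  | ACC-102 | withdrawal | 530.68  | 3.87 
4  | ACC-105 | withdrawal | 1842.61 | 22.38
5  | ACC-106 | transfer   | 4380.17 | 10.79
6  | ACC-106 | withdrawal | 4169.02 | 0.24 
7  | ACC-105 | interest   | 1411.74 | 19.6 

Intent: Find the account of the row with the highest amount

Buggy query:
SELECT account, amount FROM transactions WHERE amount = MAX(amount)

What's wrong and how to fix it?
Bug: MAX(amount) is an aggregate and cannot be used directly in WHERE

Fix: Wrap MAX in a scalar subquery so WHERE compares against a single value

Corrected query:
SELECT account, amount FROM transactions WHERE amount = (SELECT MAX(amount) FROM transactions)

Result:
account | amount 
--------+--------
ACC-106 | 4380.17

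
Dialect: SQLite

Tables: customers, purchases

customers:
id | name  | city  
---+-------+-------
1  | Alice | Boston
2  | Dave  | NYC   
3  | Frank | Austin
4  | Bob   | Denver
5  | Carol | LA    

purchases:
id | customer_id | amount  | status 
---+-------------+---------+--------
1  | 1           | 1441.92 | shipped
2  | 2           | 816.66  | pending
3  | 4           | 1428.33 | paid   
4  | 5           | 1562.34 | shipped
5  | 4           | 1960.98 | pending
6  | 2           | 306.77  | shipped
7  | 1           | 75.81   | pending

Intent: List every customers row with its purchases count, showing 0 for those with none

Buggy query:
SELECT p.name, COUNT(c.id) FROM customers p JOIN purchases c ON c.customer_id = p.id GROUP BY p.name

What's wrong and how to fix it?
Bug: INNER JOIN drops customers rows that have no matching purchases rows

Fix: Switch to LEFT JOIN to retain unmatched parent rows

Corrected query:
SELECT p.name, COUNT(c.id) FROM customers p LEFT JOIN purchases c ON c.customer_id = p.id GROUP BY p.name

Result:
name  | COUNT(c.id)
------+------------
Alice | 2          
Bob   | 2          
Carol | 1          
Dave  | 2          
Frank | 0          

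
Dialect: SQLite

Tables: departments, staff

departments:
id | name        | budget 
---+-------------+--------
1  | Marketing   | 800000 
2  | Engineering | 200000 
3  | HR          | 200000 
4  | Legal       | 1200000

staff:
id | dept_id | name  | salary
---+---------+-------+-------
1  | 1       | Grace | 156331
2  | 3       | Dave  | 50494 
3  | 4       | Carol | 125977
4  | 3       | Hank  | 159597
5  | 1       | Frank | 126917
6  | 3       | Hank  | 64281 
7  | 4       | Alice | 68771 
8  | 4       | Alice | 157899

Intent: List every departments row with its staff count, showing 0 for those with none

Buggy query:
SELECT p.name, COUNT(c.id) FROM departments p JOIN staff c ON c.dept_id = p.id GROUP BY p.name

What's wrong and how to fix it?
Bug: An inner join excludes parents with zero children

Fix: Switch to LEFT JOIN to retain unmatched parent rows

Corrected query:
SELECT p.name, COUNT(c.id) FROM departments p LEFT JOIN staff c ON c.dept_id = p.id GROUP BY p.name

Result:
name        | COUNT(c.id)
------------+------------
Engineering | 0          
HR          | 3          
Legal       | 3          
Marketing   | 2          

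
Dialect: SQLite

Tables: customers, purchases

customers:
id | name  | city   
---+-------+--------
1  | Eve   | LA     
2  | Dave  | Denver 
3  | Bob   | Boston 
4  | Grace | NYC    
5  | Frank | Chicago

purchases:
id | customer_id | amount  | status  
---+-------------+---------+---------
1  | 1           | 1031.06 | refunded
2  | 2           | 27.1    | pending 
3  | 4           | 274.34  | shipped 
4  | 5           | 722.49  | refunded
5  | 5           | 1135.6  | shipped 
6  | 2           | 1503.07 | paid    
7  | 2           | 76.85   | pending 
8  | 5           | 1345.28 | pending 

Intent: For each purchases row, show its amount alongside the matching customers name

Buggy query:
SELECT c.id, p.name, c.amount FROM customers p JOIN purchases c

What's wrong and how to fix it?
Bug: JOIN with no ON clause produces a cartesian product; every purchases row pairs with every customers row

Fix: Specify the join condition linking the foreign key to the parent id

Corrected query:
SELECT c.id, p.name, c.amount FROM customers p JOIN purchases c ON c.customer_id = p.id

Result:
id | name  | amount 
---+-------+--------
1  | Eve   | 1031.06
2  | Dave  | 27.1   
3  | Grace | 274.34 
4  | Frank | 722.49 
5  | Frank | 1135.6 
6  | Dave  | 1503.07
7  | Dave  | 76.85  
8  | Frank | 1345.28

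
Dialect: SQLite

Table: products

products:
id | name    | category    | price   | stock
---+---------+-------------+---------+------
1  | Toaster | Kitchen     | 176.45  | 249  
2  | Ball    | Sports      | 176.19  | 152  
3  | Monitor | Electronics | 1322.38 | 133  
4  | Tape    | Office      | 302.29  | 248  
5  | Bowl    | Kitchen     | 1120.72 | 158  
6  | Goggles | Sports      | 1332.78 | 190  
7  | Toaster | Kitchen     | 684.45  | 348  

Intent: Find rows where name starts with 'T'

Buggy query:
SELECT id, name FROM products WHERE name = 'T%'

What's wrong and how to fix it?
Bug: Wildcards only work with LIKE; '=' treats '%' as a literal character

Fix: Replace '=' with LIKE so 'T%' is treated as a pattern

Corrected query:
SELECT id, name FROM products WHERE name LIKE 'T%'

Result:
id | name   
---+--------
1  | Toaster
4  | Tape   
7  | Toaster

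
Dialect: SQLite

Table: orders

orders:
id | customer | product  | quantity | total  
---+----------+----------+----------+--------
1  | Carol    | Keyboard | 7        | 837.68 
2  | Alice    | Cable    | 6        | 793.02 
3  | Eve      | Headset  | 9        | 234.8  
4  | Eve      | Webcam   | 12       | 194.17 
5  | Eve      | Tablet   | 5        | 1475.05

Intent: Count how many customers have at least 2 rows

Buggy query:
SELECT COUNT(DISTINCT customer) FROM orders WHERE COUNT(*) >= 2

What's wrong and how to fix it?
Bug: WHERE filters individual rows, not groups, so a group-level COUNT is invalid there

Fix: Group first with HAVING COUNT(*) >= 2, then COUNT the resulting groups

Corrected query:
SELECT COUNT(*) FROM (SELECT customer FROM orders GROUP BY customer HAVING COUNT(*) >= 2)

Result:
COUNT(*)
--------
1       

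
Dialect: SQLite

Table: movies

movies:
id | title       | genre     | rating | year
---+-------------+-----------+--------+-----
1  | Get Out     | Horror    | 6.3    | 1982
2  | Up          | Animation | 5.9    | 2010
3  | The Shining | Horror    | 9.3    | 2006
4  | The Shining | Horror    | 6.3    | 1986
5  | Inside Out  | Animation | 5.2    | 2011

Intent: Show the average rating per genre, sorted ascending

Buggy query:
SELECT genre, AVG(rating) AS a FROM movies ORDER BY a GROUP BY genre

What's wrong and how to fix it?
Bug: ORDER BY appears before GROUP BY; SQL clause order requires GROUP BY first

Fix: Move ORDER BY to the end, after GROUP BY

Corrected query:
SELECT genre, AVG(rating) AS a FROM movies GROUP BY genre ORDER BY a

Result:
genre     | a   
----------+-----
Animation | 5.55
Horror    | 7.3 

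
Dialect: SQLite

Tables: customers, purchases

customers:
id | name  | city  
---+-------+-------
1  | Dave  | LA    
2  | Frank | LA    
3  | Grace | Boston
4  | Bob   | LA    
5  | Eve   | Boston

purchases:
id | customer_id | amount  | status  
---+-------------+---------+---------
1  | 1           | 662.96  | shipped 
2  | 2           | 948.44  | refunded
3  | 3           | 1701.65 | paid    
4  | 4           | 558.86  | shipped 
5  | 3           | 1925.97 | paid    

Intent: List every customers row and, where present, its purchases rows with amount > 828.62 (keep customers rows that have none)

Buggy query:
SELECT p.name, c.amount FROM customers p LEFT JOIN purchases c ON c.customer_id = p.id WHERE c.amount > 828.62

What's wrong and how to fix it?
Bug: Filtering c.amount in WHERE discards the NULL rows produced by LEFT JOIN, turning it into an inner join

Fix: Move the right-table condition into the ON clause so unmatched parents are kept

Corrected query:
SELECT p.name, c.amount FROM customers p LEFT JOIN purchases c ON c.customer_id = p.id AND c.amount > 828.62

Result:
name  | amount 
------+--------
Dave  | NULL   
Frank | 948.44 
Grace | 1701.65
Grace | 1925.97
Bob   | NULL   
Eve   | NULL   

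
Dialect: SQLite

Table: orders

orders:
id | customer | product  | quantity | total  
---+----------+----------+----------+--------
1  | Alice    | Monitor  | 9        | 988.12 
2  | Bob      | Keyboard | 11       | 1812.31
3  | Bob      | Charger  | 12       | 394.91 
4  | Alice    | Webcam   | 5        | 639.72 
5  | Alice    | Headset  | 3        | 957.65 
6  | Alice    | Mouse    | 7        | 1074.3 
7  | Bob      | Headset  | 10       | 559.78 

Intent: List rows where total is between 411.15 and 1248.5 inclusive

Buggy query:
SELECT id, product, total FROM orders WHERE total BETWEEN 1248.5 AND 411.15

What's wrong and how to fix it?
Bug: BETWEEN expects the lower bound first; with 1248.5 AND 411.15 the range is empty

Fix: Write BETWEEN 411.15 AND 1248.5

Corrected query:
SELECT id, product, total FROM orders WHERE total BETWEEN 411.15 AND 1248.5

Result:
id | product | total 
---+---------+-------
1  | Monitor | 988.12
4  | Webcam  | 639.72
5  | Headset | 957.65
6  | Mouse   | 1074.3
7  | Headset | 559.78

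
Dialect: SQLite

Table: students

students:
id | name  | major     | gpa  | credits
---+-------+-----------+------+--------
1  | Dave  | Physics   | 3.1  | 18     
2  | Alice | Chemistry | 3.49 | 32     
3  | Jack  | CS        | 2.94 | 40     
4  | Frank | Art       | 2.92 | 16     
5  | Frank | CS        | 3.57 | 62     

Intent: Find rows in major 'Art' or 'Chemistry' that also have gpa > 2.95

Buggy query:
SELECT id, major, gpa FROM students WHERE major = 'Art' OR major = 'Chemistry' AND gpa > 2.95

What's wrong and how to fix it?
Bug: AND binds tighter than OR, so this parses as major = 'Art' OR (major = 'Chemistry' AND gpa > 2.95)

Fix: Add parentheses around the OR so the AND applies to both alternatives

Corrected query:
SELECT id, major, gpa FROM students WHERE (major = 'Art' OR major = 'Chemistry') AND gpa > 2.95

Result:
id | major     | gpa 
---+-----------+-----
2  | Chemistry | 3.49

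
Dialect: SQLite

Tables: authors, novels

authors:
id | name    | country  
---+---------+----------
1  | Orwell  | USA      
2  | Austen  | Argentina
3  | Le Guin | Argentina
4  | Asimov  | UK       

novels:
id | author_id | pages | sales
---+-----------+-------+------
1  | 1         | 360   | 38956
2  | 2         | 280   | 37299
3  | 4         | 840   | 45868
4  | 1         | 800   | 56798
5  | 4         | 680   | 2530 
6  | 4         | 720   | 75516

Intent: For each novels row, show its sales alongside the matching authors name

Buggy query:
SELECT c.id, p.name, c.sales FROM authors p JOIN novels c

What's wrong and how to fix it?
Bug: Missing join condition: each novels row is matched to all authors rows instead of just its own

Fix: Specify the join condition linking the foreign key to the parent id

Corrected query:
SELECT c.id, p.name, c.sales FROM authors p JOIN novels c ON c.author_id = p.id

Result:
id | name   | sales
---+--------+------
1  | Orwell | 38956
2  | Austen | 37299
3  | Asimov | 45868
4  | Orwell | 56798
5  | Asimov | 2530 
6  | Asimov | 75516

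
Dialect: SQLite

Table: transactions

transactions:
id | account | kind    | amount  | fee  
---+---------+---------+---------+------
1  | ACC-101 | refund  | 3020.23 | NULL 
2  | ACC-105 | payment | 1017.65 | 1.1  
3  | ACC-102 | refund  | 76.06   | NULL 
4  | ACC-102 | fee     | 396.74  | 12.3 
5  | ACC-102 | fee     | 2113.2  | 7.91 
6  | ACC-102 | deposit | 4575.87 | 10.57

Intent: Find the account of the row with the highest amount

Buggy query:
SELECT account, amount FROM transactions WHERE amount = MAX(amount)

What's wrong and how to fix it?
Bug: MAX(amount) is an aggregate and cannot be used directly in WHERE

Fix: Use a subquery: WHERE amount = (SELECT MAX(amount) FROM transactions)

Corrected query:
SELECT account, amount FROM transactions WHERE amount = (SELECT MAX(amount) FROM transactions)

Result:
account | amount 
--------+--------
ACC-102 | 4575.87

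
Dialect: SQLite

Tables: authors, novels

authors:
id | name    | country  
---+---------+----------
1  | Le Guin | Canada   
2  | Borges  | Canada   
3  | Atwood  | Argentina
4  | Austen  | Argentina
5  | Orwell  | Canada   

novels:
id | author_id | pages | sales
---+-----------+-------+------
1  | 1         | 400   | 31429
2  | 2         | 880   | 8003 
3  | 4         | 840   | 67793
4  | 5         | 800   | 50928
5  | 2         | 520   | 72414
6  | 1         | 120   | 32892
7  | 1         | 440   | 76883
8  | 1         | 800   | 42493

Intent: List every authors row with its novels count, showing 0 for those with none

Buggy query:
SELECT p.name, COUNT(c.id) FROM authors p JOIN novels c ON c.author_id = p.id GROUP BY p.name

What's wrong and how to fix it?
Bug: INNER JOIN drops authors rows that have no matching novels rows

Fix: Use LEFT JOIN so parents without children still appear (COUNT(c.id) gives 0)

Corrected query:
SELECT p.name, COUNT(c.id) FROM authors p LEFT JOIN novels c ON c.author_id = p.id GROUP BY p.name

Result:
name    | COUNT(c.id)
--------+------------
Atwood  | 0          
Austen  | 1          
Borges  | 2          
Le Guin | 4          
Orwell  | 1          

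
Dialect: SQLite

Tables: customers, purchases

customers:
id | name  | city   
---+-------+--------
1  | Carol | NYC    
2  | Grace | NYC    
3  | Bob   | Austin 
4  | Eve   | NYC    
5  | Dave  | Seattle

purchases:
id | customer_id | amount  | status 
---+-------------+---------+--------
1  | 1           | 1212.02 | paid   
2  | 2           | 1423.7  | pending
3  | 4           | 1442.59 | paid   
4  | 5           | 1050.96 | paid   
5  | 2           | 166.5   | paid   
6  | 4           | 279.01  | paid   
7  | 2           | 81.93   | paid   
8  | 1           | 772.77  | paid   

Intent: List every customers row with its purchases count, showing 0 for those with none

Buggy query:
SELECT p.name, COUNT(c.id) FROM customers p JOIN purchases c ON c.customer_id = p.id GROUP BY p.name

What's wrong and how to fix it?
Bug: INNER JOIN drops customers rows that have no matching purchases rows

Fix: Use LEFT JOIN so parents without children still appear (COUNT(c.id) gives 0)

Corrected query:
SELECT p.name, COUNT(c.id) FROM customers p LEFT JOIN purchases c ON c.customer_id = p.id GROUP BY p.name

Result:
name  | COUNT(c.id)
------+------------
Bob   | 0          
Carol | 2          
Dave  | 1          
Eve   | 2          
Grace | 3          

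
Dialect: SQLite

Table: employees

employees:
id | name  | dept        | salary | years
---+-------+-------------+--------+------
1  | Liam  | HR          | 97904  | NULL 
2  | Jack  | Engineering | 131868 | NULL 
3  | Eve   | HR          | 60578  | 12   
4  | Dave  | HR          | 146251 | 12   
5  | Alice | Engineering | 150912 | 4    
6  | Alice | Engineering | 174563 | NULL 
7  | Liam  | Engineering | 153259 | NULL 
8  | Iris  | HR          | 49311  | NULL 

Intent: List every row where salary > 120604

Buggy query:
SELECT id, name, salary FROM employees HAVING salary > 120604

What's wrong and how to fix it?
Bug: HAVING filters the output of aggregation, but this query has no GROUP BY and no aggregate functions, so SQLite rejects it (HAVING clause on a non-aggregate query); the condition here is per row

Fix: Use WHERE for row-level filtering

Corrected query:
SELECT id, name, salary FROM employees WHERE salary > 120604

Result:
id | name  | salary
---+-------+-------
2  | Jack  | 131868
4  | Dave  | 146251
5  | Alice | 150912
6  | Alice | 174563
7  | Liam  | 153259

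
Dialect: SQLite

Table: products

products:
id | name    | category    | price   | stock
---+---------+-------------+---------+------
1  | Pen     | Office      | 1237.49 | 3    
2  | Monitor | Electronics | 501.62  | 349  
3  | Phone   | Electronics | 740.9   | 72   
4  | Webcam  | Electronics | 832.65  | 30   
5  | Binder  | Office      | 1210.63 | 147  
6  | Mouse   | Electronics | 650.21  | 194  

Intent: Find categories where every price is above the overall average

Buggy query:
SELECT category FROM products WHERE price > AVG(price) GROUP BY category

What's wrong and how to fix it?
Bug: AVG() is an aggregate; it can't sit directly in WHERE

Fix: Use a subquery for AVG and a HAVING MIN(...) filter so the condition holds for every row in the group

Corrected query:
SELECT category FROM products GROUP BY category HAVING MIN(price) > (SELECT AVG(price) FROM products)

Result:
category
--------
Office  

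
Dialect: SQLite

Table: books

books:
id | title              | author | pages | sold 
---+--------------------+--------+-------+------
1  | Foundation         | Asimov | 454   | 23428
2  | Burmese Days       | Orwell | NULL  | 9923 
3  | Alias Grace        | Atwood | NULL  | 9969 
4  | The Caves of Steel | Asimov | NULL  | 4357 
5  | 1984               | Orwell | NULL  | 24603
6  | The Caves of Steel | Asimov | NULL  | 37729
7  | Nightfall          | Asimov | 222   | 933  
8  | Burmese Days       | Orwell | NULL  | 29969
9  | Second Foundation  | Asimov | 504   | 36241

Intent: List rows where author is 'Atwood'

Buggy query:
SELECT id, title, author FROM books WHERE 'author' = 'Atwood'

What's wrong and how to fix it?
Bug: 'author' in single quotes is a string literal, not the column; the comparison is literal-vs-literal and never true

Fix: Remove the quotes around the column name (or use double quotes for an identifier)

Corrected query:
SELECT id, title, author FROM books WHERE author = 'Atwood'

Result:
id | title       | author
---+-------------+-------
3  | Alias Grace | Atwood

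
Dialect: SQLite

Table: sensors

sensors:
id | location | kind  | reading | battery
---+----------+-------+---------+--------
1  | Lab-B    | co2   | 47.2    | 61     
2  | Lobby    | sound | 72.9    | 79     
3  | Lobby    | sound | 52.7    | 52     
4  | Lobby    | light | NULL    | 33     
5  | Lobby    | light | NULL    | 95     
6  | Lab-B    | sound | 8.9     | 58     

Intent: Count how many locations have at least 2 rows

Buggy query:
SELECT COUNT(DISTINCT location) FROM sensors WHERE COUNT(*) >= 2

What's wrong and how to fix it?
Bug: WHERE filters individual rows, not groups, so a group-level COUNT is invalid there

Fix: Use a subquery that GROUPs and filters with HAVING, then count its rows

Corrected query:
SELECT COUNT(*) FROM (SELECT location FROM sensors GROUP BY location HAVING COUNT(*) >= 2)

Result:
COUNT(*)
--------
2       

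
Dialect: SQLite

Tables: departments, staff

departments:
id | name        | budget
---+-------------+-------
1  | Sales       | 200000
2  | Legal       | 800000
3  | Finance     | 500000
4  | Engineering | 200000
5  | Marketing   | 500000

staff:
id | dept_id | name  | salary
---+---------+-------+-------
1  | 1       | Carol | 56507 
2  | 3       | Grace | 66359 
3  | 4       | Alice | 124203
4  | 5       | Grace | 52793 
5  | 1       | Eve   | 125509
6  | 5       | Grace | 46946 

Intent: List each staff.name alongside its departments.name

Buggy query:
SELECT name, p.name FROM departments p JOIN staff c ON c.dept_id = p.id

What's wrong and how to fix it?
Bug: 'name' exists in both joined tables, so the database can't tell which one is meant

Fix: Prefix ambiguous columns with the table alias

Corrected query:
SELECT c.name, p.name FROM departments p JOIN staff c ON c.dept_id = p.id

Result:
name  | name       
------+------------
Carol | Sales      
Grace | Finance    
Alice | Engineering
Grace | Marketing  
Eve   | Sales      
Grace | Marketing  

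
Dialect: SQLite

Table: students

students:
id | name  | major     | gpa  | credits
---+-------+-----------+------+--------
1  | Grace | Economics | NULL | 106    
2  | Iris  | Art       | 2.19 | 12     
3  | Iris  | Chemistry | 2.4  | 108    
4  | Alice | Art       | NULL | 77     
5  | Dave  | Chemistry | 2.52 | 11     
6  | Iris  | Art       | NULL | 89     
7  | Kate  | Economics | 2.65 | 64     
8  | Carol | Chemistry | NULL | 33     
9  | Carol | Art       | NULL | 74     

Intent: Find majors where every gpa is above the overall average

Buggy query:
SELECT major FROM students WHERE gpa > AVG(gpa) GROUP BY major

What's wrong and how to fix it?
Bug: WHERE evaluates per row before aggregation, so AVG() is unavailable

Fix: Compute the overall average in a scalar subquery and compare each group's MIN against it in HAVING

Corrected query:
SELECT major FROM students GROUP BY major HAVING MIN(gpa) > (SELECT AVG(gpa) FROM students)

Result:
major    
---------
Economics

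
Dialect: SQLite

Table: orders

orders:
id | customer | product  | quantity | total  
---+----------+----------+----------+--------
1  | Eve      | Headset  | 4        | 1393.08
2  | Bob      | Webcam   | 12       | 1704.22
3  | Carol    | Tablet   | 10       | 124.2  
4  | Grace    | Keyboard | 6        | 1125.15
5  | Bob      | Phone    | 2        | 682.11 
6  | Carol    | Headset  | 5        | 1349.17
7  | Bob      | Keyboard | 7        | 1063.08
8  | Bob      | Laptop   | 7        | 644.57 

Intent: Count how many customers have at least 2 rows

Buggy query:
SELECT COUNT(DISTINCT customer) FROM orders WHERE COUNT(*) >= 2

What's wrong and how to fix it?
Bug: WHERE filters individual rows, not groups, so a group-level COUNT is invalid there

Fix: Group first with HAVING COUNT(*) >= 2, then COUNT the resulting groups

Corrected query:
SELECT COUNT(*) FROM (SELECT customer FROM orders GROUP BY customer HAVING COUNT(*) >= 2)

Result:
COUNT(*)
--------
2       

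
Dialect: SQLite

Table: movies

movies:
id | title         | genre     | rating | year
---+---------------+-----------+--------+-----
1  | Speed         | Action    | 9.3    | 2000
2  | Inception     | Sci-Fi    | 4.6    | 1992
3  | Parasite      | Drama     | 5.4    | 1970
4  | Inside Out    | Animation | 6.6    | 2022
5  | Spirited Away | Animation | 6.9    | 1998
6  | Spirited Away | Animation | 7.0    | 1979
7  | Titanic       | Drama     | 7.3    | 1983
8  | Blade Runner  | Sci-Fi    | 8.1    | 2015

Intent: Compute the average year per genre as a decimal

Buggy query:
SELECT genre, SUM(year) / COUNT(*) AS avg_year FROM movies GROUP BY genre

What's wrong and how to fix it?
Bug: SUM(year) and COUNT(*) are both integers; the division truncates the fractional part

Fix: Cast one side to REAL so the division keeps the fractional part

Corrected query:
SELECT genre, SUM(year) * 1.0 / COUNT(*) AS avg_year FROM movies GROUP BY genre

Result:
genre     | avg_year   
----------+------------
Action    | 2000       
Animation | 1999.666667
Drama     | 1976.5     
Sci-Fi    | 2003.5     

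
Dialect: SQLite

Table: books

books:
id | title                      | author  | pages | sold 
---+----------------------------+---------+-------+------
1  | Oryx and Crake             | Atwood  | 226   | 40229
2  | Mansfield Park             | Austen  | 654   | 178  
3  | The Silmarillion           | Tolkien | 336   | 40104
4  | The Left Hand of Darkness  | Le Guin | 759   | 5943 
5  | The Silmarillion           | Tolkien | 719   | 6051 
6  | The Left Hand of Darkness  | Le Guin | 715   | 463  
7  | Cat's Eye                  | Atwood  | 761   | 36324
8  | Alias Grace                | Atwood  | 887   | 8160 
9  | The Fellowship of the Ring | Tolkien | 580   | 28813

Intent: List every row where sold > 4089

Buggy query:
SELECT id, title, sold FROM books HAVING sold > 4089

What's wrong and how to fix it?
Bug: HAVING filters the output of aggregation, but this query has no GROUP BY and no aggregate functions, so SQLite rejects it (HAVING clause on a non-aggregate query); the condition here is per row

Fix: Replace HAVING with WHERE since the condition applies to individual rows

Corrected query:
SELECT id, title, sold FROM books WHERE sold > 4089

Result:
id | title                      | sold 
---+----------------------------+------
1  | Oryx and Crake             | 40229
3  | The Silmarillion           | 40104
4  | The Left Hand of Darkness  | 5943 
5  | The Silmarillion           | 6051 
7  | Cat's Eye                  | 36324
8  | Alias Grace                | 8160 
9  | The Fellowship of the Ring | 28813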